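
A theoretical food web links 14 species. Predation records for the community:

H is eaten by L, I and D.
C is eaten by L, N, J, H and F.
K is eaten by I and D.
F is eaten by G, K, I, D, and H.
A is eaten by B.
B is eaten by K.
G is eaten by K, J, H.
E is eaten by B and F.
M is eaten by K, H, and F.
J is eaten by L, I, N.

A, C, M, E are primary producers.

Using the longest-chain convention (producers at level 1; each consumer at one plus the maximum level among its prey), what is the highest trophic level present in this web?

Producers (level 1): A, C, M, E.
C → F → G → J → N gives N level 5.
No species has a prey at level 5, so no species reaches level 6.

5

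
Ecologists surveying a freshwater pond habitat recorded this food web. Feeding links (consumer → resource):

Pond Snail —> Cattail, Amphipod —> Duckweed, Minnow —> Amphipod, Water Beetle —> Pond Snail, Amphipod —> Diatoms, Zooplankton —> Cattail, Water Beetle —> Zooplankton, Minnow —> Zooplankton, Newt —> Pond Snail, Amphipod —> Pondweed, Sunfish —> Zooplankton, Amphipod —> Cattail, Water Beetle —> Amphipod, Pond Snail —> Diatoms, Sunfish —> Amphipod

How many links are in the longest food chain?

2 links

One longest chain: Cattail → Zooplankton → Sunfish.
It has 3 species and 2 links.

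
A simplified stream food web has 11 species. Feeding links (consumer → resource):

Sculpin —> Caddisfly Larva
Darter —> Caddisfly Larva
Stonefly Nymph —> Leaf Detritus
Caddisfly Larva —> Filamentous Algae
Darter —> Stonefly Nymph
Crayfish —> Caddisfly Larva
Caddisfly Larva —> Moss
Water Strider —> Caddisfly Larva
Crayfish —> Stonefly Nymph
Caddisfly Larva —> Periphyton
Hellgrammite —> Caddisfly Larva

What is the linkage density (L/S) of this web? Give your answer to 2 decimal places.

There are L = 11 links among S = 11 species.
L/S = 11/11 = 1.0000 ≈ 1.00.

L/S = 1.00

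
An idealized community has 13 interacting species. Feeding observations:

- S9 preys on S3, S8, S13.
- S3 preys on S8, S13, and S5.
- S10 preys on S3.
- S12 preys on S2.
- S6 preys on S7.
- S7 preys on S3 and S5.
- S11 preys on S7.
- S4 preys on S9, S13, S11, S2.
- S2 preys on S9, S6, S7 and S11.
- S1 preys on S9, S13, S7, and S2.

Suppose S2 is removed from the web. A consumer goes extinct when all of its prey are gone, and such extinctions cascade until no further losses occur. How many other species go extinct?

Remove S2.
Round 1: S12 (all prey gone) → extinct.
No further losses. Total secondary extinctions: 1.

1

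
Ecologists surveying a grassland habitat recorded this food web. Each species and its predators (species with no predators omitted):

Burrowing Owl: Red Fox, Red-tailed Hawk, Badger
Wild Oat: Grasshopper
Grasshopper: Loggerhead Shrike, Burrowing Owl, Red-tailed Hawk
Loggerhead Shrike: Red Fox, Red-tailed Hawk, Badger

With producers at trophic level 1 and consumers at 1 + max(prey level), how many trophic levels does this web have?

Producers (level 1): Wild Oat.
Wild Oat → Grasshopper → Loggerhead Shrike → Badger gives Badger level 4.
No species has a prey at level 4, so no species reaches level 5.

4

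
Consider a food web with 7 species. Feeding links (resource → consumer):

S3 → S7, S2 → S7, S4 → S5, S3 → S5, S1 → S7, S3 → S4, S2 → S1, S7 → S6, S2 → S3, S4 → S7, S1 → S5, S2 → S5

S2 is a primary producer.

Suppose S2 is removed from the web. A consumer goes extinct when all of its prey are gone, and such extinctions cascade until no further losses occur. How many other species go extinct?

6

Remove S2.
Round 1: S1 (all prey gone), S3 (all prey gone) → extinct.
Round 2: S4 (all prey gone) → extinct.
Round 3: S5 (all prey gone), S7 (all prey gone) → extinct.
Round 4: S6 (all prey gone) → extinct.
No further losses. Total secondary extinctions: 6.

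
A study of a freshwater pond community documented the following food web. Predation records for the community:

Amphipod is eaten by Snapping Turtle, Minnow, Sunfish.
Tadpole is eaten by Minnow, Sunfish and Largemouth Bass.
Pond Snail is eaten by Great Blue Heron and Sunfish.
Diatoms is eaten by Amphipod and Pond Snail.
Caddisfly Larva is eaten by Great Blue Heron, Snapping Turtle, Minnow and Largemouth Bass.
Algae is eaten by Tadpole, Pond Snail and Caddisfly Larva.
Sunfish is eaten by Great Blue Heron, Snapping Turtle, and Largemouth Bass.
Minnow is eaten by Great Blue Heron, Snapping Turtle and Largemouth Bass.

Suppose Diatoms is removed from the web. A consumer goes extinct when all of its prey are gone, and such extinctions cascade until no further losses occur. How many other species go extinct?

Remove Diatoms.
Round 1: Amphipod (all prey gone) → extinct.
No further losses. Total secondary extinctions: 1.

1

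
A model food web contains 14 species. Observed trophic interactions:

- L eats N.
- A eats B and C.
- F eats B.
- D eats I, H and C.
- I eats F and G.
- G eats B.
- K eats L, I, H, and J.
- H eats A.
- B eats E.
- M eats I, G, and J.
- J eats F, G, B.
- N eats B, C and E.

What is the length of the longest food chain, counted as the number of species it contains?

5 species

One longest chain: E → B → N → L → K.
It has 5 species and 4 links.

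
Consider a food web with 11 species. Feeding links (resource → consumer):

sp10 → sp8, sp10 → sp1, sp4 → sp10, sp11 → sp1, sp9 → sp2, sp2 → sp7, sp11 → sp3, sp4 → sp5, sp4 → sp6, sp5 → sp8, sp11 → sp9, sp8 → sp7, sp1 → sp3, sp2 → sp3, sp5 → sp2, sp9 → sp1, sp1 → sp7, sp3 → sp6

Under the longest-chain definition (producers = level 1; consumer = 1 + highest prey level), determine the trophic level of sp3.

Trophic level 4

sp4 is a producer → level 1.
sp10 eats sp4 → level 2.
sp1 eats sp10 (level 2); other prey at levels: sp11 1, sp9 2 → level 3.
sp3 eats sp1 (level 3); other prey at levels: sp11 1, sp2 3 → level 4.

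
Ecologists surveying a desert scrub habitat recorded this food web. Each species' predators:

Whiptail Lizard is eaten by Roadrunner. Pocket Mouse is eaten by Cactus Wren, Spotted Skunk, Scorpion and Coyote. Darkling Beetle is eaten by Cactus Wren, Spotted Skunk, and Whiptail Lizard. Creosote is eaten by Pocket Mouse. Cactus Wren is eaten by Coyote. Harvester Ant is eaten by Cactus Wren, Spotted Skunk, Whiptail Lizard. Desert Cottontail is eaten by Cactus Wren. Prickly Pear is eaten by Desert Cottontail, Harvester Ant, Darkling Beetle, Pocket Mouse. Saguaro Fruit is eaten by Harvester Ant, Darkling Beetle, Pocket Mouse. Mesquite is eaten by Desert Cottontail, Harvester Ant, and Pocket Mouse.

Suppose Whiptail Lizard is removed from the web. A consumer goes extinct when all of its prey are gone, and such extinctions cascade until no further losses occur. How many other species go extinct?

1

Remove Whiptail Lizard.
Round 1: Roadrunner (all prey gone) → extinct.
No further losses. Total secondary extinctions: 1.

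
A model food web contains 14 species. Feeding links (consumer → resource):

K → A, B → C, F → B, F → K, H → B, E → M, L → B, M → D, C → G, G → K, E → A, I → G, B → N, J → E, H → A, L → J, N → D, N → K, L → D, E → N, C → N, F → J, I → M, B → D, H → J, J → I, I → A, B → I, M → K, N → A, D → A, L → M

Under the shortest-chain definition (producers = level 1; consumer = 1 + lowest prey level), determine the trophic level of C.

A is a producer → level 1.
N eats A → level 2.
C eats N → level 3.
No prey of C is below level 2, so 3 is the minimum.

Trophic level 3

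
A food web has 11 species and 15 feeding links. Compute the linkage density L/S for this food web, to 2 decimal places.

L/S = 1.36

There are L = 15 links among S = 11 species.
L/S = 15/11 = 1.3636 ≈ 1.36.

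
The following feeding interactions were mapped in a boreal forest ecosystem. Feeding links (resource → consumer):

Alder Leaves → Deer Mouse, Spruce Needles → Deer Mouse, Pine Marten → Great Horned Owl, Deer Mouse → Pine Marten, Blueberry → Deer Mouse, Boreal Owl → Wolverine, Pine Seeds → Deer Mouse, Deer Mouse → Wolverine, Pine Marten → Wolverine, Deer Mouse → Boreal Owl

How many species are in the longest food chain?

One longest chain: Pine Seeds → Deer Mouse → Pine Marten → Wolverine.
It has 4 species and 3 links.

4 species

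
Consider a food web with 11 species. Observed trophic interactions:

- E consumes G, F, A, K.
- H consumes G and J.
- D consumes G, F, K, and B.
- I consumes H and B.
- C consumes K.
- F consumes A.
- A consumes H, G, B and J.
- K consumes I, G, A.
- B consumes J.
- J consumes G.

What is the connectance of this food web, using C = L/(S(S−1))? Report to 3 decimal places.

The web has S = 11 species and L = 23 feeding links.
C = L / (S(S−1)) = 23 / 110 = 0.2091 ≈ 0.209.

C = 0.209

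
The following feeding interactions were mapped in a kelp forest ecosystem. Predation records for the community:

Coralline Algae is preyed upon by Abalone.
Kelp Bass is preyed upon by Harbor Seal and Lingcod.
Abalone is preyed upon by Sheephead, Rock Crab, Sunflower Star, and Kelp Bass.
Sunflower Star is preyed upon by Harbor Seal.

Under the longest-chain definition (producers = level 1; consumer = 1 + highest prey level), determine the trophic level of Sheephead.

Trophic level 3

Coralline Algae is a producer → level 1.
Abalone eats Coralline Algae → level 2.
Sheephead eats Abalone → level 3.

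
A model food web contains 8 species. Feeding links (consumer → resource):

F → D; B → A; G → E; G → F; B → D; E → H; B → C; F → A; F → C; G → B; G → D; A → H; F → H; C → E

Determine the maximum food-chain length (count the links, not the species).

One longest chain: H → E → C → F → G.
It has 5 species and 4 links.

4 links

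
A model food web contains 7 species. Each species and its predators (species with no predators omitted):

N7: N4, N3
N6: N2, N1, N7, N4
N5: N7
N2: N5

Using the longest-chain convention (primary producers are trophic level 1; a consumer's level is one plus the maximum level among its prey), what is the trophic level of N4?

Trophic level 5

N6 is a producer → level 1.
N2 eats N6 → level 2.
N5 eats N2 → level 3.
N7 eats N5 (level 3); other prey at levels: N6 1 → level 4.
N4 eats N7 (level 4); other prey at levels: N6 1 → level 5.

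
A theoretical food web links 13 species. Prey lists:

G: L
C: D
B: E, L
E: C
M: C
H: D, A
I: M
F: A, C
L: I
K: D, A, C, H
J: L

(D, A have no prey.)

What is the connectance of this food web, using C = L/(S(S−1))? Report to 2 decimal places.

C = 0.11

The web has S = 13 species and L = 17 feeding links.
C = L / (S(S−1)) = 17 / 156 = 0.1090 ≈ 0.11.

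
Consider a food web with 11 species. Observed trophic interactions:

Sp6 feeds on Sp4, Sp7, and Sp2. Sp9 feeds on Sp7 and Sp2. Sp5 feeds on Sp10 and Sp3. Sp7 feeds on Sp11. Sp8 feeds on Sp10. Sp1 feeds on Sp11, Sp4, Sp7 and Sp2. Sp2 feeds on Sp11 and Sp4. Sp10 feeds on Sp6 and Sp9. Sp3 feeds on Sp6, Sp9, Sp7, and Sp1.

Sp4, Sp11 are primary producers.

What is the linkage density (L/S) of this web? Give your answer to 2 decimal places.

L/S = 1.91

There are L = 21 links among S = 11 species.
L/S = 21/11 = 1.9091 ≈ 1.91.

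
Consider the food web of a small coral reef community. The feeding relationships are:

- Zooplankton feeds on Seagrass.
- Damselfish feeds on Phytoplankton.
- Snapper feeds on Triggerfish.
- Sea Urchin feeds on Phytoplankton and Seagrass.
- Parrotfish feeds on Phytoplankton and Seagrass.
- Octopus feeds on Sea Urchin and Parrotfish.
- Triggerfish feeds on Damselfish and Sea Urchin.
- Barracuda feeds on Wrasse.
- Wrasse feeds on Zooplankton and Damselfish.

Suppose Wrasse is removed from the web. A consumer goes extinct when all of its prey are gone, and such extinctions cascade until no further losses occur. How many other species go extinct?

Remove Wrasse.
Round 1: Barracuda (all prey gone) → extinct.
No further losses. Total secondary extinctions: 1.

1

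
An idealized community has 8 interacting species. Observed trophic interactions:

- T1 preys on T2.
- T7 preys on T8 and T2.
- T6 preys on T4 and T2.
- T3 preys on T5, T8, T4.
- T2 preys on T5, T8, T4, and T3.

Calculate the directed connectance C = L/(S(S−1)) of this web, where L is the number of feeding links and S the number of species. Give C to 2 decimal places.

C = 0.21

The web has S = 8 species and L = 12 feeding links.
C = L / (S(S−1)) = 12 / 56 = 0.2143 ≈ 0.21.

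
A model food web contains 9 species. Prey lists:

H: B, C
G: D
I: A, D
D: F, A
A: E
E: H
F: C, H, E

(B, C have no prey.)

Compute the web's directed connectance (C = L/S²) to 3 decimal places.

C = 0.148

The web has S = 9 species and L = 12 feeding links.
C = L / S² = 12 / 81 = 0.1481 ≈ 0.148.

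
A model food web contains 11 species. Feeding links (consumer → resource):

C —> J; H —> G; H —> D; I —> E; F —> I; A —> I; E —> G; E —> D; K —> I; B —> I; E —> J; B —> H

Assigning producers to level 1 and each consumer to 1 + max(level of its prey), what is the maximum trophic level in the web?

4

Producers (level 1): J, D, G.
J → E → I → B gives B level 4.
No species has a prey at level 4, so no species reaches level 5.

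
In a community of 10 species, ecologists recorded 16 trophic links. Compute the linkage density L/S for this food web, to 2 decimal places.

L/S = 1.60

There are L = 16 links among S = 10 species.
L/S = 16/10 = 1.6000 ≈ 1.60.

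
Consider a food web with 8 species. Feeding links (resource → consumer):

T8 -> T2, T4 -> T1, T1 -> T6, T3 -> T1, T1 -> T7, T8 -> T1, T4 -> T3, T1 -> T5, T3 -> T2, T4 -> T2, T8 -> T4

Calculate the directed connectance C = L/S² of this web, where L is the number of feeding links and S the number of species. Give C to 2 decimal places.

The web has S = 8 species and L = 11 feeding links.
C = L / S² = 11 / 64 = 0.1719 ≈ 0.17.

C = 0.17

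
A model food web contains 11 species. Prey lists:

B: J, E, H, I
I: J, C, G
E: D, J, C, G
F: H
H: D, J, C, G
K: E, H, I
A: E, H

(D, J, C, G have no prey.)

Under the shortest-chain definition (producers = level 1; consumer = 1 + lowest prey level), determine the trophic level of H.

D is a producer → level 1.
H eats D → level 2.

Trophic level 2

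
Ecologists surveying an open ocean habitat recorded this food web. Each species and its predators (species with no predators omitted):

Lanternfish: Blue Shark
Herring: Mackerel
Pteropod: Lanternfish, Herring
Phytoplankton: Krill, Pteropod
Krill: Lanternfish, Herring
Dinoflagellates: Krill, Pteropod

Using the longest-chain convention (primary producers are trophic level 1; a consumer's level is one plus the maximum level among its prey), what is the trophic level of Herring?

Phytoplankton is a producer → level 1.
Krill eats Phytoplankton (level 1); other prey at levels: Dinoflagellates 1 → level 2.
Herring eats Krill (level 2); other prey at levels: Pteropod 2 → level 3.

Trophic level 3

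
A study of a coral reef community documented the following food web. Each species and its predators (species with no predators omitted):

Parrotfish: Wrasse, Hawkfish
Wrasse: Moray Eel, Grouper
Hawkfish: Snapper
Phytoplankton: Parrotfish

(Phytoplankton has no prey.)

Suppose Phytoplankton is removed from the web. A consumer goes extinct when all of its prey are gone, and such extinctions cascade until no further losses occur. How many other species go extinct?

6

Remove Phytoplankton.
Round 1: Parrotfish (all prey gone) → extinct.
Round 2: Wrasse (all prey gone), Hawkfish (all prey gone) → extinct.
Round 3: Moray Eel (all prey gone), Grouper (all prey gone), Snapper (all prey gone) → extinct.
No further losses. Total secondary extinctions: 6.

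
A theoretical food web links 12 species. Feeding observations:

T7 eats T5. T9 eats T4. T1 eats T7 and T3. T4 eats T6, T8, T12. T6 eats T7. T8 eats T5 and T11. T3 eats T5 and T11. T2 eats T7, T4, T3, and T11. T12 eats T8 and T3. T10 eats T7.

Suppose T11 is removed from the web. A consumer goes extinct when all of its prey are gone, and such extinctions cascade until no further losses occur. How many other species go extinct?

Remove T11.
Every predator of it retains at least one other prey: T8 still has T5; T3 still has T5; T2 still has T3, T7, T4.
No consumer loses all prey, so no secondary extinctions occur.

0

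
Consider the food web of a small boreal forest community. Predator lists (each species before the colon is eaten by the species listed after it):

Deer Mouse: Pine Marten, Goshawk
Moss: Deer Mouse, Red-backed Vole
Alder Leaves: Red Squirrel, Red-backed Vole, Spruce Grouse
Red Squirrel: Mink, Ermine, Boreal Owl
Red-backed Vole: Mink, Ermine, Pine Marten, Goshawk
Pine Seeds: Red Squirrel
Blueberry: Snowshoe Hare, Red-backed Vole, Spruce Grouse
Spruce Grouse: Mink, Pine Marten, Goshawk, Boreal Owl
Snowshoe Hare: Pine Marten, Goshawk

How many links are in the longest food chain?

2 links

One longest chain: Blueberry → Spruce Grouse → Mink.
It has 3 species and 2 links.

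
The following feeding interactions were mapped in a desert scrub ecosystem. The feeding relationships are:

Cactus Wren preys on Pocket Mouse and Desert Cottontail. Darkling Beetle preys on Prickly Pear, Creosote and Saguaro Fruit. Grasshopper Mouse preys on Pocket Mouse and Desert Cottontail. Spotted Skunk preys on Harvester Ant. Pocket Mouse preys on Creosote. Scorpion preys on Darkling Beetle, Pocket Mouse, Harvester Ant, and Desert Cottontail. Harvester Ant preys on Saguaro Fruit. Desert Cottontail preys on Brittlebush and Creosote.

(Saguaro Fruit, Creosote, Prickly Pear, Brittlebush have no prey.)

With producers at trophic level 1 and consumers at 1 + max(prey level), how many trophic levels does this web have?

Producers (level 1): Saguaro Fruit, Creosote, Prickly Pear, Brittlebush.
Saguaro Fruit → Harvester Ant → Spotted Skunk gives Spotted Skunk level 3.
No species has a prey at level 3, so no species reaches level 4.

3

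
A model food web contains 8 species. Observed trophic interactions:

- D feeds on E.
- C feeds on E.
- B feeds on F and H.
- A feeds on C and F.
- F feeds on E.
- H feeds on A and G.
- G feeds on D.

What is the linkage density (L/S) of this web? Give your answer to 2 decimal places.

L/S = 1.25

There are L = 10 links among S = 8 species.
L/S = 10/8 = 1.2500 ≈ 1.25.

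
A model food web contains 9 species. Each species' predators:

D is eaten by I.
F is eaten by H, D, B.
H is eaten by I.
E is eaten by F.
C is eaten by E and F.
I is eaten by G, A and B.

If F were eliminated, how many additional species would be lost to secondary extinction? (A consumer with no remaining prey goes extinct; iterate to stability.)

Remove F.
Round 1: D (all prey gone), H (all prey gone) → extinct.
Round 2: I (all prey gone) → extinct.
Round 3: A (all prey gone), G (all prey gone), B (all prey gone) → extinct.
No further losses. Total secondary extinctions: 6.

6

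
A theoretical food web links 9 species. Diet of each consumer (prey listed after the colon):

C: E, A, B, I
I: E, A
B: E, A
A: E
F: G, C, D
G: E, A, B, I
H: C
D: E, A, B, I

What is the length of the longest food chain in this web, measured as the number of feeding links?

4 links

One longest chain: E → A → B → C → H.
It has 5 species and 4 links.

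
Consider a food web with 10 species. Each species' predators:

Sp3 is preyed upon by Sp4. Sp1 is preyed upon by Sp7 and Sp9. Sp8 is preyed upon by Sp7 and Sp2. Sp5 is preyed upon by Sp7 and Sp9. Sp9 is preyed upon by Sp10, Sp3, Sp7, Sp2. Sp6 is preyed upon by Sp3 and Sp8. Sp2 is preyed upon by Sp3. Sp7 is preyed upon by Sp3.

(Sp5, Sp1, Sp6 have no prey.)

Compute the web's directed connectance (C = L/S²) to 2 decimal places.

C = 0.15

The web has S = 10 species and L = 15 feeding links.
C = L / S² = 15 / 100 = 0.1500 ≈ 0.15.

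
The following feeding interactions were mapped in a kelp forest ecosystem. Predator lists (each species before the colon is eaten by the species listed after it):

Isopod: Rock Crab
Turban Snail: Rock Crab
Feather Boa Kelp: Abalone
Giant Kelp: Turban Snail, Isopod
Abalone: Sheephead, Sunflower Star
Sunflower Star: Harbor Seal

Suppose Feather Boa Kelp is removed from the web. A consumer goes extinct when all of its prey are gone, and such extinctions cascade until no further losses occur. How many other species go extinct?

4

Remove Feather Boa Kelp.
Round 1: Abalone (all prey gone) → extinct.
Round 2: Sheephead (all prey gone), Sunflower Star (all prey gone) → extinct.
Round 3: Harbor Seal (all prey gone) → extinct.
No further losses. Total secondary extinctions: 4.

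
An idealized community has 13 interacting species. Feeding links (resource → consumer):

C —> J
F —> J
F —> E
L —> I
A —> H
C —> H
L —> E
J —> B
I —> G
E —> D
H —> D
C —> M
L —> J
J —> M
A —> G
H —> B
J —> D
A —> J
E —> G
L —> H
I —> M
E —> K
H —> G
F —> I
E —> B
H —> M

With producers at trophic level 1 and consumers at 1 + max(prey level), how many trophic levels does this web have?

3

Producers (level 1): C, F, L, A.
C → H → M gives M level 3.
No species has a prey at level 3, so no species reaches level 4.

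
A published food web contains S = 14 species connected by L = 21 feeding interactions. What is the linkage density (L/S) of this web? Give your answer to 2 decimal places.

There are L = 21 links among S = 14 species.
L/S = 21/14 = 1.5000 ≈ 1.50.

L/S = 1.50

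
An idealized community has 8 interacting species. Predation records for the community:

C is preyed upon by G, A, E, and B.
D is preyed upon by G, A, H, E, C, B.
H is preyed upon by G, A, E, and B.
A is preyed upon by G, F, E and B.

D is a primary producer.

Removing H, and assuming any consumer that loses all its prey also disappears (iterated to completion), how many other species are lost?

0

Remove H.
Every predator of it retains at least one other prey: A still has D, C; E still has D, C, A; B still has D, C, A; G still has D, C, A.
No consumer loses all prey, so no secondary extinctions occur.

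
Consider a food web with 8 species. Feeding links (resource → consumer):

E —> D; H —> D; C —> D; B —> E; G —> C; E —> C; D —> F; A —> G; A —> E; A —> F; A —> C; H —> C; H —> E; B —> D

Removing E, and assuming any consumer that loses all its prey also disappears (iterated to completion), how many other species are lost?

Remove E.
Every predator of it retains at least one other prey: C still has A, H, G; D still has B, H, C.
No consumer loses all prey, so no secondary extinctions occur.

0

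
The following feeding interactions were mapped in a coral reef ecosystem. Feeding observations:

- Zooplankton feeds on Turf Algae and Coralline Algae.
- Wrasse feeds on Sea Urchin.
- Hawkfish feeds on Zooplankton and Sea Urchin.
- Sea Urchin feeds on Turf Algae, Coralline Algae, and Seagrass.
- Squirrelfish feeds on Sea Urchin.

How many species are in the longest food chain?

One longest chain: Turf Algae → Sea Urchin → Squirrelfish.
It has 3 species and 2 links.

3 species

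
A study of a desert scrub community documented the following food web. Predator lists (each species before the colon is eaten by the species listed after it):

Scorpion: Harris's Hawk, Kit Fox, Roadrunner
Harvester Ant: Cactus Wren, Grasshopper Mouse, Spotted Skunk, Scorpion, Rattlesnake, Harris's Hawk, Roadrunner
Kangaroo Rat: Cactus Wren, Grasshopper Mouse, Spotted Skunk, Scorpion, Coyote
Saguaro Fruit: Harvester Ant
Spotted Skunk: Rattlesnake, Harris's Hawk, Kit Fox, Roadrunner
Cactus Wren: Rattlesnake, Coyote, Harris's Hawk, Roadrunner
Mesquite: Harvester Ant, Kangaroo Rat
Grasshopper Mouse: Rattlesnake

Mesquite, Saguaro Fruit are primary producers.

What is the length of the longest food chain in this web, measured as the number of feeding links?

3 links

One longest chain: Mesquite → Harvester Ant → Cactus Wren → Rattlesnake.
It has 4 species and 3 links.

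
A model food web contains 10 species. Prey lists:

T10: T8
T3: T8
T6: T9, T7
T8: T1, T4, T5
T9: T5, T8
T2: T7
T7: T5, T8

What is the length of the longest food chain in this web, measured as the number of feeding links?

3 links

One longest chain: T1 → T8 → T9 → T6.
It has 4 species and 3 links.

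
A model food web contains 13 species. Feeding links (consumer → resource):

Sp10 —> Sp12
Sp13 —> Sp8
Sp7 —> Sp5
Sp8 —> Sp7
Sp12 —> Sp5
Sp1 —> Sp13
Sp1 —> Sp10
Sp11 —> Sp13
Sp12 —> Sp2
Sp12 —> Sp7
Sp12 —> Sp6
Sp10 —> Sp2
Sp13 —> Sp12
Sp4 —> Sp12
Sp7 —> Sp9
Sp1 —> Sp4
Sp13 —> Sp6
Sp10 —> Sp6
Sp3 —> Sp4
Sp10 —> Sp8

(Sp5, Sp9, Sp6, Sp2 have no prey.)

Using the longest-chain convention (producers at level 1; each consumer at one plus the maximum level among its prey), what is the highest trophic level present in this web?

5

Producers (level 1): Sp5, Sp9, Sp6, Sp2.
Sp5 → Sp7 → Sp12 → Sp4 → Sp3 gives Sp3 level 5.
No species has a prey at level 5, so no species reaches level 6.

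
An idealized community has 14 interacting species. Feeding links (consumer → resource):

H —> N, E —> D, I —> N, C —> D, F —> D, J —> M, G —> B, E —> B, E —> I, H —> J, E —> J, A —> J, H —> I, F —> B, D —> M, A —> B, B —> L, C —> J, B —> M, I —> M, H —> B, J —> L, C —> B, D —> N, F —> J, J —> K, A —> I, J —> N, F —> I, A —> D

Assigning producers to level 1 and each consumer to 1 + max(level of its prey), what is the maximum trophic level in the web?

3

Producers (level 1): N, K, L, M.
N → D → E gives E level 3.
No species has a prey at level 3, so no species reaches level 4.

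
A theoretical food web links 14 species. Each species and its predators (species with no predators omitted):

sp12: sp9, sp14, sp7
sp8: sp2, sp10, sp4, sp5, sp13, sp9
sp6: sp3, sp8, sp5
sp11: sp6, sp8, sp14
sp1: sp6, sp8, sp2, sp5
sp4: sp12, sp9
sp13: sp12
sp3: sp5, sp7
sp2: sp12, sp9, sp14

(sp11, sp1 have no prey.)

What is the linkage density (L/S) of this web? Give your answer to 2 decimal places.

There are L = 27 links among S = 14 species.
L/S = 27/14 = 1.9286 ≈ 1.93.

L/S = 1.93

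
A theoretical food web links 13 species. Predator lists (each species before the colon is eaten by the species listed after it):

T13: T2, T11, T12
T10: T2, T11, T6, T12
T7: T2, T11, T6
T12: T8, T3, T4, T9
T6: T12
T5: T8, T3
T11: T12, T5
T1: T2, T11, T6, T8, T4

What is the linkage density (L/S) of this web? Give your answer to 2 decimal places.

L/S = 1.85

There are L = 24 links among S = 13 species.
L/S = 24/13 = 1.8462 ≈ 1.85.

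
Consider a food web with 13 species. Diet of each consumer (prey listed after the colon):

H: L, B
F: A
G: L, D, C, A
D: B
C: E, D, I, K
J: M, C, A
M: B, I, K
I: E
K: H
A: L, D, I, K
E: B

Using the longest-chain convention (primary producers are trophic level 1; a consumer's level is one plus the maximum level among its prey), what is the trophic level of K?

Trophic level 3

L is a producer → level 1.
H eats L (level 1); other prey at levels: B 1 → level 2.
K eats H → level 3.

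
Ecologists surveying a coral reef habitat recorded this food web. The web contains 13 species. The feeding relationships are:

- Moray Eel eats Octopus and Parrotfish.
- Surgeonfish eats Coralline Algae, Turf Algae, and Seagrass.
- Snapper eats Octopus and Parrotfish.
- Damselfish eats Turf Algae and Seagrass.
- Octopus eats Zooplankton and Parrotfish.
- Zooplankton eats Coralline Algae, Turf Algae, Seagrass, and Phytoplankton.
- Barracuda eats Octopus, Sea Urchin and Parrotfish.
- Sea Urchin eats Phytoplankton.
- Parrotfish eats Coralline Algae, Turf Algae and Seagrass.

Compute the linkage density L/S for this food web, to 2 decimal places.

There are L = 22 links among S = 13 species.
L/S = 22/13 = 1.6923 ≈ 1.69.

L/S = 1.69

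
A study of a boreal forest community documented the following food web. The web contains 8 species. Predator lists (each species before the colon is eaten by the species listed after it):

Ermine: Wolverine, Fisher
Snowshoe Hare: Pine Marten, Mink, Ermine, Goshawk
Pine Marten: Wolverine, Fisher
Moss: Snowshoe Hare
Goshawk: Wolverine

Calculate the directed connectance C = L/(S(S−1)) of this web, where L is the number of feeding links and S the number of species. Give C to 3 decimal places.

The web has S = 8 species and L = 10 feeding links.
C = L / (S(S−1)) = 10 / 56 = 0.1786 ≈ 0.179.

C = 0.179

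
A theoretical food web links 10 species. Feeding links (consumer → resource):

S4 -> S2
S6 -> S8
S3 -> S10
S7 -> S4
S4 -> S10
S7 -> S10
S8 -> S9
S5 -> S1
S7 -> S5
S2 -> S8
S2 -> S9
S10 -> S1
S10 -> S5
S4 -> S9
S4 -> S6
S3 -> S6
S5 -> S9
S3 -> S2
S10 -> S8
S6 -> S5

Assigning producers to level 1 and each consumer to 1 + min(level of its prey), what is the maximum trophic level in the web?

Producers (level 1): S1, S9.
Following each consumer down to its lowest-level prey: S1 → S5 → S7 (levels 1 through 3).
All prey of S7 (S5 2, S10 2, S4 2) are at level 2 or above, so S7 is at level 1 + 2 = 3.
Every consumer has at least one prey at level 2 or below, so none exceeds level 3.

3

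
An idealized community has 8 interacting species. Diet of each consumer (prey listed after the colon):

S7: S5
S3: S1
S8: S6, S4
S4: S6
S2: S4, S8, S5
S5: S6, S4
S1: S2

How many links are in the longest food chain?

5 links

One longest chain: S6 → S4 → S8 → S2 → S1 → S3.
It has 6 species and 5 links.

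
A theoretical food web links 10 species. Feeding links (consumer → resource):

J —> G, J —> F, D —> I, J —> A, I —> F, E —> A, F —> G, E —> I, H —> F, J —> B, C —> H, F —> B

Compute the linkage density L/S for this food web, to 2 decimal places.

There are L = 12 links among S = 10 species.
L/S = 12/10 = 1.2000 ≈ 1.20.

L/S = 1.20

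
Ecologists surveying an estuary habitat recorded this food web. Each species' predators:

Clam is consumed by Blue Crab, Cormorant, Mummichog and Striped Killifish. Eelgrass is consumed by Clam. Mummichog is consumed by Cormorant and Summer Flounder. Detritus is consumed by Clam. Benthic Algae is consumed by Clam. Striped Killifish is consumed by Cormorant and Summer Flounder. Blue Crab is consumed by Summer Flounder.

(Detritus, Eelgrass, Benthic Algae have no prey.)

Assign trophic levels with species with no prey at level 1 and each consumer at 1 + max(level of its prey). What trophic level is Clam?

Detritus has no prey (basal) → level 1.
Clam eats Detritus (level 1); other prey at levels: Eelgrass 1, Benthic Algae 1 → level 2.

Trophic level 2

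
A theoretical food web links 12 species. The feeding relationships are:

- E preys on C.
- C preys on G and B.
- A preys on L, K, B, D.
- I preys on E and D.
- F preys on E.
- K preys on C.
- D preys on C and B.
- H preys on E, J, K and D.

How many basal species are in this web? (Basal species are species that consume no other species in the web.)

4

Basal species (no prey listed): L, J, G, B.
Count: 4.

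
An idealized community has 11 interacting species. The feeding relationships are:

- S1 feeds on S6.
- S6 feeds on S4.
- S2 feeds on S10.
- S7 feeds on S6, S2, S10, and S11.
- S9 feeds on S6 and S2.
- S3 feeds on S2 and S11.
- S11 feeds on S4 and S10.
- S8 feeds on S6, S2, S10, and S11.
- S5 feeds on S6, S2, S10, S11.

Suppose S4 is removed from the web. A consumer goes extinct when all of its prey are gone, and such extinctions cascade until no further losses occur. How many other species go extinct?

2

Remove S4.
Round 1: S6 (all prey gone) → extinct.
Round 2: S1 (all prey gone) → extinct.
No further losses. Total secondary extinctions: 2.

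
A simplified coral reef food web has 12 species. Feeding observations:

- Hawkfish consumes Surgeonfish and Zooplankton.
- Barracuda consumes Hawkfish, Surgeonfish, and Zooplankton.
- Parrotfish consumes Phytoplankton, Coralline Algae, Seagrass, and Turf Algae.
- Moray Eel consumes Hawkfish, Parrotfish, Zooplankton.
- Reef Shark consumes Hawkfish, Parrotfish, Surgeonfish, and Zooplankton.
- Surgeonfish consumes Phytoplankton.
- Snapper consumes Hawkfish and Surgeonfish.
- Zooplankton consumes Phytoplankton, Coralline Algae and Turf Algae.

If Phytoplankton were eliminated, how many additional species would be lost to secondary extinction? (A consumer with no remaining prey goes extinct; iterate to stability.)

Remove Phytoplankton.
Round 1: Surgeonfish (all prey gone) → extinct.
No further losses. Total secondary extinctions: 1.

1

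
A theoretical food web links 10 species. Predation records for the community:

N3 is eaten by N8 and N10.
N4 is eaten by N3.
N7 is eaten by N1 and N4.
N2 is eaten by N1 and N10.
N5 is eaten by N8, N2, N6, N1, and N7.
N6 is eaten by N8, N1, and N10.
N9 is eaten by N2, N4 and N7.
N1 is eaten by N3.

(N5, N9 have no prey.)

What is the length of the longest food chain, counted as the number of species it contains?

One longest chain: N5 → N2 → N1 → N3 → N10.
It has 5 species and 4 links.

5 species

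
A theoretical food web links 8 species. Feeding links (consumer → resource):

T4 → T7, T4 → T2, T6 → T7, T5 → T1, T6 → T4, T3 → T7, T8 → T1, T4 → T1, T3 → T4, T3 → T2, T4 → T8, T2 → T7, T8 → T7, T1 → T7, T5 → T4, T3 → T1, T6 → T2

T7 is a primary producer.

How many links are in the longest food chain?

One longest chain: T7 → T1 → T8 → T4 → T3.
It has 5 species and 4 links.

4 links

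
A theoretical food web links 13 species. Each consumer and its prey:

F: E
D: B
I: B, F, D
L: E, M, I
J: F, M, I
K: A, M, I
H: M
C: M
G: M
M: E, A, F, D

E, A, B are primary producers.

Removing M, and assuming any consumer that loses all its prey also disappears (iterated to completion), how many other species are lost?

3

Remove M.
Round 1: C (all prey gone), G (all prey gone), H (all prey gone) → extinct.
No further losses. Total secondary extinctions: 3.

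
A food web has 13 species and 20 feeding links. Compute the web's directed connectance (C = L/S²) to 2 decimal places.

The web has S = 13 species and L = 20 feeding links.
C = L / S² = 20 / 169 = 0.1183 ≈ 0.12.

C = 0.12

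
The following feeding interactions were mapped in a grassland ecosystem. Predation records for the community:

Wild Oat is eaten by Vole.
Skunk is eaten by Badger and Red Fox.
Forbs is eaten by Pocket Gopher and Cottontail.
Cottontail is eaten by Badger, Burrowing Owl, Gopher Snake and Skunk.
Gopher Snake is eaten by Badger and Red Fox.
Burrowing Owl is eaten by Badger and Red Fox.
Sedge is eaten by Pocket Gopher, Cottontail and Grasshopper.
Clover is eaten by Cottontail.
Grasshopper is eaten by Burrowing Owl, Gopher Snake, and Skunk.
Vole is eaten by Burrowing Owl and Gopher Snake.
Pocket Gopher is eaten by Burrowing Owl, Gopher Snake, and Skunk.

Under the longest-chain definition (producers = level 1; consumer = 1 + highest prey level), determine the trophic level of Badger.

Trophic level 4

Clover is a producer → level 1.
Cottontail eats Clover (level 1); other prey at levels: Sedge 1, Forbs 1 → level 2.
Skunk eats Cottontail (level 2); other prey at levels: Grasshopper 2, Pocket Gopher 2 → level 3.
Badger eats Skunk (level 3); other prey at levels: Cottontail 2, Gopher Snake 3, Burrowing Owl 3 → level 4.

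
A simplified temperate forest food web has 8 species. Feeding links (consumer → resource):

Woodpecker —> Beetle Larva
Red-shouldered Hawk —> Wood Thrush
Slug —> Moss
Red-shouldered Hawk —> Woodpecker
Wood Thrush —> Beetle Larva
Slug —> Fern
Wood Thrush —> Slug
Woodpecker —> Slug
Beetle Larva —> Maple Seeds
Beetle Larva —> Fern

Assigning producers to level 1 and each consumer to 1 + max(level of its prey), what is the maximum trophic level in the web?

4

Producers (level 1): Moss, Fern, Maple Seeds.
Fern → Beetle Larva → Wood Thrush → Red-shouldered Hawk gives Red-shouldered Hawk level 4.
No species has a prey at level 4, so no species reaches level 5.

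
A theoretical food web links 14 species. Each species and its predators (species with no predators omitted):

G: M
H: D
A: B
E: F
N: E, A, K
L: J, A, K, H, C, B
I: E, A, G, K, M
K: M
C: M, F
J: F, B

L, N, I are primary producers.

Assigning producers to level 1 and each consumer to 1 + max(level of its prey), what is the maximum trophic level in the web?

3

Producers (level 1): L, N, I.
L → J → B gives B level 3.
No species has a prey at level 3, so no species reaches level 4.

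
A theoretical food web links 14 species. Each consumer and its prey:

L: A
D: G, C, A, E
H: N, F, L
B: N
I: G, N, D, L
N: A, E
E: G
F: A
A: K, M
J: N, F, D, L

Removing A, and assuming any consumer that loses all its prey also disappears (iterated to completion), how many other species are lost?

Remove A.
Round 1: F (all prey gone), L (all prey gone) → extinct.
No further losses. Total secondary extinctions: 2.

2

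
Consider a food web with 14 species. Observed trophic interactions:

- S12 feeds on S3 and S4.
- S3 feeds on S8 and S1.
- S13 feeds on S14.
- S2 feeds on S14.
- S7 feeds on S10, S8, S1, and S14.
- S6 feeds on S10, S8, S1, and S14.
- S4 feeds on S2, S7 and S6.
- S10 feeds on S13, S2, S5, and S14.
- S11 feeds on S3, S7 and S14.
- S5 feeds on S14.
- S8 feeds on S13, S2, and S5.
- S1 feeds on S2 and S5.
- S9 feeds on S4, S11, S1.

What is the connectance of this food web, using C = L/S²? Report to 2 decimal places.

The web has S = 14 species and L = 33 feeding links.
C = L / S² = 33 / 196 = 0.1684 ≈ 0.17.

C = 0.17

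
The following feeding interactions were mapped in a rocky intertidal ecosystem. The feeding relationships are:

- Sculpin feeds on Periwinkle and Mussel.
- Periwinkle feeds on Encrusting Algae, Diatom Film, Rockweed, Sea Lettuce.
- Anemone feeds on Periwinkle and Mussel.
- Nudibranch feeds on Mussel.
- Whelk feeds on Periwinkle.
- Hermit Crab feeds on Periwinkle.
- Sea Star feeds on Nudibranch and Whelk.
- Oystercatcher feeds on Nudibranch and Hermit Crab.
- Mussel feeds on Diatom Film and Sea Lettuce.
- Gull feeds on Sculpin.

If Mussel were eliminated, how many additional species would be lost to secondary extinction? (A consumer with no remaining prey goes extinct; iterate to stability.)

Remove Mussel.
Round 1: Nudibranch (all prey gone) → extinct.
No further losses. Total secondary extinctions: 1.

1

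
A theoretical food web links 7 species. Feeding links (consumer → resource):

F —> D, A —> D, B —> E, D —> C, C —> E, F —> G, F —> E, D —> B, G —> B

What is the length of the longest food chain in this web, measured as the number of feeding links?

One longest chain: E → B → D → A.
It has 4 species and 3 links.

3 links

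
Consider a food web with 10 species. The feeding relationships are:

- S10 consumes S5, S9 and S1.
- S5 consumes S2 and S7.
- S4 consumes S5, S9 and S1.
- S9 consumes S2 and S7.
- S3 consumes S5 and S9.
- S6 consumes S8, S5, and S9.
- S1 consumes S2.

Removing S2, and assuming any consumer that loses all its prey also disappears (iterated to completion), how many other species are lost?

Remove S2.
Round 1: S1 (all prey gone) → extinct.
No further losses. Total secondary extinctions: 1.

1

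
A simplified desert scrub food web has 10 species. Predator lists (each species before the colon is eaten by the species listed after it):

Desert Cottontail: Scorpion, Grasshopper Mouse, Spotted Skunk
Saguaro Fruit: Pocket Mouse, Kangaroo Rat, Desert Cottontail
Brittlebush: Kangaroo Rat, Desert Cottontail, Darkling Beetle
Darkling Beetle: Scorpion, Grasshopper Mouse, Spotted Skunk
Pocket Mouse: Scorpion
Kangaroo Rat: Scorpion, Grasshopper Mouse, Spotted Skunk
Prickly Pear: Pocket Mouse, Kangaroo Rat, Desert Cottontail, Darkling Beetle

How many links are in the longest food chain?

2 links

One longest chain: Prickly Pear → Pocket Mouse → Scorpion.
It has 3 species and 2 links.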